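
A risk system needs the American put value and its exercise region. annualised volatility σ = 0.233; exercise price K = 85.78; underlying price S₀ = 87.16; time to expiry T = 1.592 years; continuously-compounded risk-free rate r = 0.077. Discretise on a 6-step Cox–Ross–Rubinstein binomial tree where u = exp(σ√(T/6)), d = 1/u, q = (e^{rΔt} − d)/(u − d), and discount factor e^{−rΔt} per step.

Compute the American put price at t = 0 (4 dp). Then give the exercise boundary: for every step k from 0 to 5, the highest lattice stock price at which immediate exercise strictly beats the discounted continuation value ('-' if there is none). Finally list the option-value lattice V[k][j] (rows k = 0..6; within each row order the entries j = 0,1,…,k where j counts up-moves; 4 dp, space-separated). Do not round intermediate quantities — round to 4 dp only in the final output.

Δt=0.26533  u=1.12752  d=0.88690  q=0.55581  discount=0.97978
step 6 (expiry): payoffs max(K−S,0) = 43.3596 31.8510 17.2202 0.0000 0.0000 0.0000 0.0000
step 5: (k=5,j=0): S=47.8298, (K−S)⁺=37.9502, hold=36.2155 ⇒ V=37.9502 exercise | (k=5,j=1): S=60.8059, (K−S)⁺=24.9741, hold=23.2393 ⇒ V=24.9741 exercise | (k=5,j=2): S=77.3025, (K−S)⁺=8.4775, hold=7.4943 ⇒ V=8.4775 exercise | (k=5,j=3): S=98.2745, (K−S)⁺=0.0000, hold=0.0000 ⇒ V=0.0000 continue | (k=5,j=4): S=124.9363, (K−S)⁺=0.0000, hold=0.0000 ⇒ V=0.0000 continue | (k=5,j=5): S=158.8314, (K−S)⁺=0.0000, hold=0.0000 ⇒ V=0.0000 continue  boundary S*=77.3025
step 4: (k=4,j=0): S=53.9290, (K−S)⁺=31.8510, hold=30.1163 ⇒ V=31.8510 exercise | (k=4,j=1): S=68.5598, (K−S)⁺=17.2202, hold=15.4854 ⇒ V=17.2202 exercise | (k=4,j=2): S=87.1600, (K−S)⁺=0.0000, hold=3.6894 ⇒ V=3.6894 continue | (k=4,j=3): S=110.8064, (K−S)⁺=0.0000, hold=0.0000 ⇒ V=0.0000 continue | (k=4,j=4): S=140.8680, (K−S)⁺=0.0000, hold=0.0000 ⇒ V=0.0000 continue  boundary S*=68.5598
step 3: (k=3,j=0): S=60.8059, (K−S)⁺=24.9741, hold=23.2393 ⇒ V=24.9741 exercise | (k=3,j=1): S=77.3025, (K−S)⁺=8.4775, hold=9.5034 ⇒ V=9.5034 continue | (k=3,j=2): S=98.2745, (K−S)⁺=0.0000, hold=1.6057 ⇒ V=1.6057 continue | (k=3,j=3): S=124.9363, (K−S)⁺=0.0000, hold=0.0000 ⇒ V=0.0000 continue  boundary S*=60.8059
step 2: (k=2,j=0): S=68.5598, (K−S)⁺=17.2202, hold=16.0441 ⇒ V=17.2202 exercise | (k=2,j=1): S=87.1600, (K−S)⁺=0.0000, hold=5.0103 ⇒ V=5.0103 continue | (k=2,j=2): S=110.8064, (K−S)⁺=0.0000, hold=0.6988 ⇒ V=0.6988 continue  boundary S*=68.5598
step 1: (k=1,j=0): S=77.3025, (K−S)⁺=8.4775, hold=10.2228 ⇒ V=10.2228 continue | (k=1,j=1): S=98.2745, (K−S)⁺=0.0000, hold=2.5610 ⇒ V=2.5610 continue  boundary S*=-
step 0: (k=0,j=0): S=87.1600, (K−S)⁺=0.0000, hold=5.8437 ⇒ V=5.8437 continue  boundary S*=-

price = 5.8437
boundary = - - 68.5598 60.8059 68.5598 77.3025
tree:
5.8437
10.2228 2.5610
17.2202 5.0103 0.6988
24.9741 9.5034 1.6057 0.0000
31.8510 17.2202 3.6894 0.0000 0.0000
37.9502 24.9741 8.4775 0.0000 0.0000 0.0000
43.3596 31.8510 17.2202 0.0000 0.0000 0.0000 0.0000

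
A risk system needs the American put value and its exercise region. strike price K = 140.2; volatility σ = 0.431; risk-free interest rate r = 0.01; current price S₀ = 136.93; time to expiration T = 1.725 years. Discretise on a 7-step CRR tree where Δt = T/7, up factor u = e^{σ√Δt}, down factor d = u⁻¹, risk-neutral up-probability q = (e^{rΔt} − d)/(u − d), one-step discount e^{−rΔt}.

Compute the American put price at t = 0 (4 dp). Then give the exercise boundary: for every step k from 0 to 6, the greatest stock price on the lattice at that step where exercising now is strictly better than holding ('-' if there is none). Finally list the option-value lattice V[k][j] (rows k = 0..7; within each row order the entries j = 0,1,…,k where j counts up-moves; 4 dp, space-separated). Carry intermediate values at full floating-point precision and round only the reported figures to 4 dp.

price = 32.3367
boundary = - - - - 58.1863 72.0676 89.2605
tree:
32.3367
42.9854 19.6255
55.3568 28.2472 9.2981
68.7493 39.4504 14.8424 2.6388
82.0137 53.0709 23.1814 4.8311 0.0000
93.2213 68.1324 35.1320 8.8446 0.0000 0.0000
102.2701 82.0137 50.9395 16.1925 0.0000 0.0000 0.0000
109.5760 93.2213 68.1324 29.6448 0.0000 0.0000 0.0000 0.0000

params: Δt=0.24643 u=1.23857 d=0.80738 q=0.45244 e^(-rΔt)=0.99754
t_7 payoffs: 109.5760 93.2213 68.1324 29.6448 0.0000 0.0000 0.0000 0.0000
t_6: node(6,0) S=37.9299 payoff=102.2701 vs cont=101.9251 → 102.2701 [stop]  node(6,1) S=58.1863 payoff=82.0137 vs cont=81.6687 → 82.0137 [stop]  node(6,2) S=89.2605 payoff=50.9395 vs cont=50.5944 → 50.9395 [stop]  node(6,3) S=136.9300 payoff=3.2700 vs cont=16.1925 → 16.1925 [wait]  node(6,4) S=210.0573 payoff=0.0000 vs cont=0.0000 → 0.0000 [wait]  node(6,5) S=322.2380 payoff=0.0000 vs cont=0.0000 → 0.0000 [wait]  node(6,6) S=494.3288 payoff=0.0000 vs cont=0.0000 → 0.0000 [wait]  ⇒ S*(6)=89.2605
t_5: node(5,0) S=46.9787 payoff=93.2213 vs cont=92.8762 → 93.2213 [stop]  node(5,1) S=72.0676 payoff=68.1324 vs cont=67.7874 → 68.1324 [stop]  node(5,2) S=110.5552 payoff=29.6448 vs cont=35.1320 → 35.1320 [wait]  node(5,3) S=169.5970 payoff=0.0000 vs cont=8.8446 → 8.8446 [wait]  node(5,4) S=260.1700 payoff=0.0000 vs cont=0.0000 → 0.0000 [wait]  node(5,5) S=399.1135 payoff=0.0000 vs cont=0.0000 → 0.0000 [wait]  ⇒ S*(5)=72.0676
t_4: node(4,0) S=58.1863 payoff=82.0137 vs cont=81.6687 → 82.0137 [stop]  node(4,1) S=89.2605 payoff=50.9395 vs cont=53.0709 → 53.0709 [wait]  node(4,2) S=136.9300 payoff=3.2700 vs cont=23.1814 → 23.1814 [wait]  node(4,3) S=210.0573 payoff=0.0000 vs cont=4.8311 → 4.8311 [wait]  node(4,4) S=322.2380 payoff=0.0000 vs cont=0.0000 → 0.0000 [wait]  ⇒ S*(4)=58.1863
t_3: node(3,0) S=72.0676 payoff=68.1324 vs cont=68.7493 → 68.7493 [wait]  node(3,1) S=110.5552 payoff=29.6448 vs cont=39.4504 → 39.4504 [wait]  node(3,2) S=169.5970 payoff=0.0000 vs cont=14.8424 → 14.8424 [wait]  node(3,3) S=260.1700 payoff=0.0000 vs cont=2.6388 → 2.6388 [wait]  ⇒ S*(3)=-
t_2: node(2,0) S=89.2605 payoff=50.9395 vs cont=55.3568 → 55.3568 [wait]  node(2,1) S=136.9300 payoff=3.2700 vs cont=28.2472 → 28.2472 [wait]  node(2,2) S=210.0573 payoff=0.0000 vs cont=9.2981 → 9.2981 [wait]  ⇒ S*(2)=-
t_1: node(1,0) S=110.5552 payoff=29.6448 vs cont=42.9854 → 42.9854 [wait]  node(1,1) S=169.5970 payoff=0.0000 vs cont=19.6255 → 19.6255 [wait]  ⇒ S*(1)=-
t_0: node(0,0) S=136.9300 payoff=3.2700 vs cont=32.3367 → 32.3367 [wait]  ⇒ S*(0)=-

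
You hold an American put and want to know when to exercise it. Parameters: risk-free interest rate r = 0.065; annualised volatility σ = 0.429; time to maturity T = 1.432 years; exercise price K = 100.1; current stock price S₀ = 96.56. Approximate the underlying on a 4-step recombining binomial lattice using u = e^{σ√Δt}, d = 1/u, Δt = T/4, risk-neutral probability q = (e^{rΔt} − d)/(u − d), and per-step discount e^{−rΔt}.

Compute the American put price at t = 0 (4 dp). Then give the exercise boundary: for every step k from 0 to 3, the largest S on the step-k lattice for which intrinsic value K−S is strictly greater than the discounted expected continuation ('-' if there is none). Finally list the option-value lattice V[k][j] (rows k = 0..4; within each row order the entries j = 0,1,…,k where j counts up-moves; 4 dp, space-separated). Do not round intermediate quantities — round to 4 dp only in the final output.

params: Δt=0.35800 u=1.29264 d=0.77361 q=0.48154 e^(-rΔt)=0.97700
t_4 payoffs: 65.5147 42.3111 3.5400 0.0000 0.0000
t_3: node(3,0) S=44.7062 payoff=55.3938 vs cont=53.0913 → 55.3938 [stop]  node(3,1) S=74.7000 payoff=25.4000 vs cont=23.0975 → 25.4000 [stop]  node(3,2) S=124.8170 payoff=0.0000 vs cont=1.7931 → 1.7931 [wait]  node(3,3) S=208.5579 payoff=0.0000 vs cont=0.0000 → 0.0000 [wait]  ⇒ S*(3)=74.7000
t_2: node(2,0) S=57.7889 payoff=42.3111 vs cont=40.0087 → 42.3111 [stop]  node(2,1) S=96.5600 payoff=3.5400 vs cont=13.7096 → 13.7096 [wait]  node(2,2) S=161.3430 payoff=0.0000 vs cont=0.9083 → 0.9083 [wait]  ⇒ S*(2)=57.7889
t_1: node(1,0) S=74.7000 payoff=25.4000 vs cont=27.8819 → 27.8819 [wait]  node(1,1) S=124.8170 payoff=0.0000 vs cont=7.3717 → 7.3717 [wait]  ⇒ S*(1)=-
t_0: node(0,0) S=96.5600 payoff=3.5400 vs cont=17.5913 → 17.5913 [wait]  ⇒ S*(0)=-

price = 17.5913
boundary = - - 57.7889 74.7000
tree:
17.5913
27.8819 7.3717
42.3111 13.7096 0.9083
55.3938 25.4000 1.7931 0.0000
65.5147 42.3111 3.5400 0.0000 0.0000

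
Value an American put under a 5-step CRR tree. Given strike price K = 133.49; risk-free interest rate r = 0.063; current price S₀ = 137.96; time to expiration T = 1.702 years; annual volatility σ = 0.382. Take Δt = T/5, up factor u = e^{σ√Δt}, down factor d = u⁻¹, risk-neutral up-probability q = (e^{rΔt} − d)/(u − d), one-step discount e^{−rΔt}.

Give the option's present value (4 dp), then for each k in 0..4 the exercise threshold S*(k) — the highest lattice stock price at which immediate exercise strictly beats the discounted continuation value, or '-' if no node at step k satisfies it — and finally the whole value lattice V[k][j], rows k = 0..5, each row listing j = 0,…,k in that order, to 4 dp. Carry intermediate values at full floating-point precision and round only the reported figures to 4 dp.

price = 19.7462
boundary = - - 88.3421 70.6928 88.3421
tree:
19.7462
30.4314 9.6149
45.1479 16.6201 2.8263
62.7972 27.9453 5.6924 0.0000
76.9205 45.1479 11.4652 0.0000 0.0000
88.2222 62.7972 23.0922 0.0000 0.0000 0.0000

params: Δt=0.34040 u=1.24966 d=0.80022 q=0.49274 e^(-rΔt)=0.97878
t_5 payoffs: 88.2222 62.7972 23.0922 0.0000 0.0000 0.0000
t_4: node(4,0) S=56.5695 payoff=76.9205 vs cont=74.0882 → 76.9205 [stop]  node(4,1) S=88.3421 payoff=45.1479 vs cont=42.3156 → 45.1479 [stop]  node(4,2) S=137.9600 payoff=0.0000 vs cont=11.4652 → 11.4652 [wait]  node(4,3) S=215.4460 payoff=0.0000 vs cont=0.0000 → 0.0000 [wait]  node(4,4) S=336.4526 payoff=0.0000 vs cont=0.0000 → 0.0000 [wait]  ⇒ S*(4)=88.3421
t_3: node(3,0) S=70.6928 payoff=62.7972 vs cont=59.9650 → 62.7972 [stop]  node(3,1) S=110.3978 payoff=23.0922 vs cont=27.9453 → 27.9453 [wait]  node(3,2) S=172.4034 payoff=0.0000 vs cont=5.6924 → 5.6924 [wait]  node(3,3) S=269.2348 payoff=0.0000 vs cont=0.0000 → 0.0000 [wait]  ⇒ S*(3)=70.6928
t_2: node(2,0) S=88.3421 payoff=45.1479 vs cont=44.6562 → 45.1479 [stop]  node(2,1) S=137.9600 payoff=0.0000 vs cont=16.6201 → 16.6201 [wait]  node(2,2) S=215.4460 payoff=0.0000 vs cont=2.8263 → 2.8263 [wait]  ⇒ S*(2)=88.3421
t_1: node(1,0) S=110.3978 payoff=23.0922 vs cont=30.4314 → 30.4314 [wait]  node(1,1) S=172.4034 payoff=0.0000 vs cont=9.6149 → 9.6149 [wait]  ⇒ S*(1)=-
t_0: node(0,0) S=137.9600 payoff=0.0000 vs cont=19.7462 → 19.7462 [wait]  ⇒ S*(0)=-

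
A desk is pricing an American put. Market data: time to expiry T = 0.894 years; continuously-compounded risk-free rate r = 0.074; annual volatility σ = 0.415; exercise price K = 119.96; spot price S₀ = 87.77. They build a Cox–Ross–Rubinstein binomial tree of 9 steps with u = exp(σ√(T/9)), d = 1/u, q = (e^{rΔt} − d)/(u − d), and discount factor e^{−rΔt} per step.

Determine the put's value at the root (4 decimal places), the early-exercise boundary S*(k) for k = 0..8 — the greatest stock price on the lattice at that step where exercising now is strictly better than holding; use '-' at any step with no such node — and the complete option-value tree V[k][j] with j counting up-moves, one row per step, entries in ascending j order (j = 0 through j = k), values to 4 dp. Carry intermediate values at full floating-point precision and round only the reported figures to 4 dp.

price = 33.7232
boundary = - 77.0091 67.5675 77.0091 67.5675 77.0091 87.7700 77.0091 87.7700
tree:
33.7232
42.9509 24.8288
52.3925 33.1856 16.6890
60.6765 42.9509 23.7358 9.7618
67.9449 52.3925 32.5833 15.0800 4.4918
74.3221 60.6765 42.9509 22.5113 7.7374 1.2537
79.9175 67.9449 52.3925 32.1900 12.9908 2.5032 0.0000
84.8268 74.3221 60.6765 42.9509 21.0301 4.9980 0.0000 0.0000
89.1343 79.9175 67.9449 52.3925 32.1900 9.9793 0.0000 0.0000 0.0000
92.9136 84.8268 74.3221 60.6765 42.9509 19.9254 0.0000 0.0000 0.0000 0.0000

Δt=0.09933  u=1.13974  d=0.87740  q=0.49547  discount=0.99268
step 9 (expiry): payoffs max(K−S,0) = 92.9136 84.8268 74.3221 60.6765 42.9509 19.9254 0.0000 0.0000 0.0000 0.0000
step 8: (k=8,j=0): S=30.8257, (K−S)⁺=89.1343, hold=88.2557 ⇒ V=89.1343 exercise | (k=8,j=1): S=40.0425, (K−S)⁺=79.9175, hold=79.0389 ⇒ V=79.9175 exercise | (k=8,j=2): S=52.0151, (K−S)⁺=67.9449, hold=67.0663 ⇒ V=67.9449 exercise | (k=8,j=3): S=67.5675, (K−S)⁺=52.3925, hold=51.5139 ⇒ V=52.3925 exercise | (k=8,j=4): S=87.7700, (K−S)⁺=32.1900, hold=31.3114 ⇒ V=32.1900 exercise | (k=8,j=5): S=114.0130, (K−S)⁺=5.9470, hold=9.9793 ⇒ V=9.9793 continue | (k=8,j=6): S=148.1026, (K−S)⁺=0.0000, hold=0.0000 ⇒ V=0.0000 continue | (k=8,j=7): S=192.3849, (K−S)⁺=0.0000, hold=0.0000 ⇒ V=0.0000 continue | (k=8,j=8): S=249.9074, (K−S)⁺=0.0000, hold=0.0000 ⇒ V=0.0000 continue  boundary S*=87.7700
step 7: (k=7,j=0): S=35.1332, (K−S)⁺=84.8268, hold=83.9483 ⇒ V=84.8268 exercise | (k=7,j=1): S=45.6379, (K−S)⁺=74.3221, hold=73.4436 ⇒ V=74.3221 exercise | (k=7,j=2): S=59.2835, (K−S)⁺=60.6765, hold=59.7980 ⇒ V=60.6765 exercise | (k=7,j=3): S=77.0091, (K−S)⁺=42.9509, hold=42.0724 ⇒ V=42.9509 exercise | (k=7,j=4): S=100.0346, (K−S)⁺=19.9254, hold=21.0301 ⇒ V=21.0301 continue | (k=7,j=5): S=129.9447, (K−S)⁺=0.0000, hold=4.9980 ⇒ V=4.9980 continue | (k=7,j=6): S=168.7978, (K−S)⁺=0.0000, hold=0.0000 ⇒ V=0.0000 continue | (k=7,j=7): S=219.2679, (K−S)⁺=0.0000, hold=0.0000 ⇒ V=0.0000 continue  boundary S*=77.0091
step 6: (k=6,j=0): S=40.0425, (K−S)⁺=79.9175, hold=79.0389 ⇒ V=79.9175 exercise | (k=6,j=1): S=52.0151, (K−S)⁺=67.9449, hold=67.0663 ⇒ V=67.9449 exercise | (k=6,j=2): S=67.5675, (K−S)⁺=52.3925, hold=51.5139 ⇒ V=52.3925 exercise | (k=6,j=3): S=87.7700, (K−S)⁺=32.1900, hold=31.8548 ⇒ V=32.1900 exercise | (k=6,j=4): S=114.0130, (K−S)⁺=5.9470, hold=12.9908 ⇒ V=12.9908 continue | (k=6,j=5): S=148.1026, (K−S)⁺=0.0000, hold=2.5032 ⇒ V=2.5032 continue | (k=6,j=6): S=192.3849, (K−S)⁺=0.0000, hold=0.0000 ⇒ V=0.0000 continue  boundary S*=87.7700
step 5: (k=5,j=0): S=45.6379, (K−S)⁺=74.3221, hold=73.4436 ⇒ V=74.3221 exercise | (k=5,j=1): S=59.2835, (K−S)⁺=60.6765, hold=59.7980 ⇒ V=60.6765 exercise | (k=5,j=2): S=77.0091, (K−S)⁺=42.9509, hold=42.0724 ⇒ V=42.9509 exercise | (k=5,j=3): S=100.0346, (K−S)⁺=19.9254, hold=22.5113 ⇒ V=22.5113 continue | (k=5,j=4): S=129.9447, (K−S)⁺=0.0000, hold=7.7374 ⇒ V=7.7374 continue | (k=5,j=5): S=168.7978, (K−S)⁺=0.0000, hold=1.2537 ⇒ V=1.2537 continue  boundary S*=77.0091
step 4: (k=4,j=0): S=52.0151, (K−S)⁺=67.9449, hold=67.0663 ⇒ V=67.9449 exercise | (k=4,j=1): S=67.5675, (K−S)⁺=52.3925, hold=51.5139 ⇒ V=52.3925 exercise | (k=4,j=2): S=87.7700, (K−S)⁺=32.1900, hold=32.5833 ⇒ V=32.5833 continue | (k=4,j=3): S=114.0130, (K−S)⁺=5.9470, hold=15.0800 ⇒ V=15.0800 continue | (k=4,j=4): S=148.1026, (K−S)⁺=0.0000, hold=4.4918 ⇒ V=4.4918 continue  boundary S*=67.5675
step 3: (k=3,j=0): S=59.2835, (K−S)⁺=60.6765, hold=59.7980 ⇒ V=60.6765 exercise | (k=3,j=1): S=77.0091, (K−S)⁺=42.9509, hold=42.2658 ⇒ V=42.9509 exercise | (k=3,j=2): S=100.0346, (K−S)⁺=19.9254, hold=23.7358 ⇒ V=23.7358 continue | (k=3,j=3): S=129.9447, (K−S)⁺=0.0000, hold=9.7618 ⇒ V=9.7618 continue  boundary S*=77.0091
step 2: (k=2,j=0): S=67.5675, (K−S)⁺=52.3925, hold=51.5139 ⇒ V=52.3925 exercise | (k=2,j=1): S=87.7700, (K−S)⁺=32.1900, hold=33.1856 ⇒ V=33.1856 continue | (k=2,j=2): S=114.0130, (K−S)⁺=5.9470, hold=16.6890 ⇒ V=16.6890 continue  boundary S*=67.5675
step 1: (k=1,j=0): S=77.0091, (K−S)⁺=42.9509, hold=42.5620 ⇒ V=42.9509 exercise | (k=1,j=1): S=100.0346, (K−S)⁺=19.9254, hold=24.8288 ⇒ V=24.8288 continue  boundary S*=77.0091
step 0: (k=0,j=0): S=87.7700, (K−S)⁺=32.1900, hold=33.7232 ⇒ V=33.7232 continue  boundary S*=-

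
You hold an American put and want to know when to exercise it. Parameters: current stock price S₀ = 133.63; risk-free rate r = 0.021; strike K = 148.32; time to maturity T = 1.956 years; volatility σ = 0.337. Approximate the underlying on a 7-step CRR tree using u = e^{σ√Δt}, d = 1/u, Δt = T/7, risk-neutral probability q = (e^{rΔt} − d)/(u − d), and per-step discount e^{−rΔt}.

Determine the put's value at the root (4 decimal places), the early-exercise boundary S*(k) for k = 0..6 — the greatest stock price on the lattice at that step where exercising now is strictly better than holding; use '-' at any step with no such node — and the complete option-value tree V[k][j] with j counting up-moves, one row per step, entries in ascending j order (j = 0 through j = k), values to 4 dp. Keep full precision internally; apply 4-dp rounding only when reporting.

price = 31.3401
boundary = - - - 78.3080 93.5777 78.3080 93.5777
tree:
31.3401
42.4917 19.2568
55.6317 28.3232 9.3554
70.0120 40.2398 15.3467 2.7703
82.7900 54.7423 24.5192 5.2779 0.0000
93.4829 70.0120 37.7232 10.0551 0.0000 0.0000
102.4310 82.7900 54.7423 19.1562 0.0000 0.0000 0.0000
109.9190 93.4829 70.0120 36.4952 0.0000 0.0000 0.0000 0.0000

params: Δt=0.27943 u=1.19499 d=0.83682 q=0.47201 e^(-rΔt)=0.99415
t_7 payoffs: 109.9190 93.4829 70.0120 36.4952 0.0000 0.0000 0.0000 0.0000
t_6: node(6,0) S=45.8890 payoff=102.4310 vs cont=101.5632 → 102.4310 [stop]  node(6,1) S=65.5300 payoff=82.7900 vs cont=81.9222 → 82.7900 [stop]  node(6,2) S=93.5777 payoff=54.7423 vs cont=53.8746 → 54.7423 [stop]  node(6,3) S=133.6300 payoff=14.6900 vs cont=19.1562 → 19.1562 [wait]  node(6,4) S=190.8252 payoff=0.0000 vs cont=0.0000 → 0.0000 [wait]  node(6,5) S=272.5007 payoff=0.0000 vs cont=0.0000 → 0.0000 [wait]  node(6,6) S=389.1342 payoff=0.0000 vs cont=0.0000 → 0.0000 [wait]  ⇒ S*(6)=93.5777
t_5: node(5,0) S=54.8371 payoff=93.4829 vs cont=92.6151 → 93.4829 [stop]  node(5,1) S=78.3080 payoff=70.0120 vs cont=69.1442 → 70.0120 [stop]  node(5,2) S=111.8248 payoff=36.4952 vs cont=37.7232 → 37.7232 [wait]  node(5,3) S=159.6871 payoff=0.0000 vs cont=10.0551 → 10.0551 [wait]  node(5,4) S=228.0351 payoff=0.0000 vs cont=0.0000 → 0.0000 [wait]  node(5,5) S=325.6368 payoff=0.0000 vs cont=0.0000 → 0.0000 [wait]  ⇒ S*(5)=78.3080
t_4: node(4,0) S=65.5300 payoff=82.7900 vs cont=81.9222 → 82.7900 [stop]  node(4,1) S=93.5777 payoff=54.7423 vs cont=54.4508 → 54.7423 [stop]  node(4,2) S=133.6300 payoff=14.6900 vs cont=24.5192 → 24.5192 [wait]  node(4,3) S=190.8252 payoff=0.0000 vs cont=5.2779 → 5.2779 [wait]  node(4,4) S=272.5007 payoff=0.0000 vs cont=0.0000 → 0.0000 [wait]  ⇒ S*(4)=93.5777
t_3: node(3,0) S=78.3080 payoff=70.0120 vs cont=69.1442 → 70.0120 [stop]  node(3,1) S=111.8248 payoff=36.4952 vs cont=40.2398 → 40.2398 [wait]  node(3,2) S=159.6871 payoff=0.0000 vs cont=15.3467 → 15.3467 [wait]  node(3,3) S=228.0351 payoff=0.0000 vs cont=2.7703 → 2.7703 [wait]  ⇒ S*(3)=78.3080
t_2: node(2,0) S=93.5777 payoff=54.7423 vs cont=55.6317 → 55.6317 [wait]  node(2,1) S=133.6300 payoff=14.6900 vs cont=28.3232 → 28.3232 [wait]  node(2,2) S=190.8252 payoff=0.0000 vs cont=9.3554 → 9.3554 [wait]  ⇒ S*(2)=-
t_1: node(1,0) S=111.8248 payoff=36.4952 vs cont=42.4917 → 42.4917 [wait]  node(1,1) S=159.6871 payoff=0.0000 vs cont=19.2568 → 19.2568 [wait]  ⇒ S*(1)=-
t_0: node(0,0) S=133.6300 payoff=14.6900 vs cont=31.3401 → 31.3401 [wait]  ⇒ S*(0)=-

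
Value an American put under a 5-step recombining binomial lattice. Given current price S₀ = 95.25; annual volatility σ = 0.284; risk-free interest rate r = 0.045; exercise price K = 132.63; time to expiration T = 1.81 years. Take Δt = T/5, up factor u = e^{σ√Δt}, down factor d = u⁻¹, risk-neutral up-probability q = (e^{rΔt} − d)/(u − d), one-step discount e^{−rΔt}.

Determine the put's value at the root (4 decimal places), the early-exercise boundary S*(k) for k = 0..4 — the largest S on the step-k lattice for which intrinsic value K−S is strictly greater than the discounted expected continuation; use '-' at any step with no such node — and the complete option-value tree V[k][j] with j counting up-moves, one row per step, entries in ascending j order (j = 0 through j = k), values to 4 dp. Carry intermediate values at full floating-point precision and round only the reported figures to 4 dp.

params: Δt=0.36200 u=1.18634 d=0.84293 q=0.50521 e^(-rΔt)=0.98384
t_5 payoffs: 92.0960 75.5823 52.3410 19.6311 0.0000 0.0000
t_4: node(4,0) S=48.0871 payoff=84.5429 vs cont=82.3998 → 84.5429 [stop]  node(4,1) S=67.6779 payoff=64.9521 vs cont=62.8091 → 64.9521 [stop]  node(4,2) S=95.2500 payoff=37.3800 vs cont=35.2370 → 37.3800 [stop]  node(4,3) S=134.0550 payoff=0.0000 vs cont=9.5563 → 9.5563 [wait]  node(4,4) S=188.6693 payoff=0.0000 vs cont=0.0000 → 0.0000 [wait]  ⇒ S*(4)=95.2500
t_3: node(3,0) S=57.0477 payoff=75.5823 vs cont=73.4393 → 75.5823 [stop]  node(3,1) S=80.2890 payoff=52.3410 vs cont=50.1980 → 52.3410 [stop]  node(3,2) S=112.9989 payoff=19.6311 vs cont=22.9464 → 22.9464 [wait]  node(3,3) S=159.0348 payoff=0.0000 vs cont=4.6520 → 4.6520 [wait]  ⇒ S*(3)=80.2890
t_2: node(2,0) S=67.6779 payoff=64.9521 vs cont=62.8091 → 64.9521 [stop]  node(2,1) S=95.2500 payoff=37.3800 vs cont=36.8848 → 37.3800 [stop]  node(2,2) S=134.0550 payoff=0.0000 vs cont=13.4824 → 13.4824 [wait]  ⇒ S*(2)=95.2500
t_1: node(1,0) S=80.2890 payoff=52.3410 vs cont=50.1980 → 52.3410 [stop]  node(1,1) S=112.9989 payoff=19.6311 vs cont=24.8978 → 24.8978 [wait]  ⇒ S*(1)=80.2890
t_0: node(0,0) S=95.2500 payoff=37.3800 vs cont=37.8547 → 37.8547 [wait]  ⇒ S*(0)=-

price = 37.8547
boundary = - 80.2890 95.2500 80.2890 95.2500
tree:
37.8547
52.3410 24.8978
64.9521 37.3800 13.4824
75.5823 52.3410 22.9464 4.6520
84.5429 64.9521 37.3800 9.5563 0.0000
92.0960 75.5823 52.3410 19.6311 0.0000 0.0000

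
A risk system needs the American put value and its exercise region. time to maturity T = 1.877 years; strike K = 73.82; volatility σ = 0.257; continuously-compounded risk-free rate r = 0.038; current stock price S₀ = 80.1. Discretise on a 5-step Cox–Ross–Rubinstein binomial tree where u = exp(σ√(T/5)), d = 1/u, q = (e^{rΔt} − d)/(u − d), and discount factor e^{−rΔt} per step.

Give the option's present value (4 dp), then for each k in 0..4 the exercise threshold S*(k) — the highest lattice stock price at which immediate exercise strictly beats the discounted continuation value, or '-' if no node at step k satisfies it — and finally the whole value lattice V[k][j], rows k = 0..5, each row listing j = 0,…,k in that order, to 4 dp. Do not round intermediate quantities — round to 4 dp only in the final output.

Δt=0.37540  u=1.17054  d=0.85431  q=0.50615  discount=0.98584
step 5 (expiry): payoffs max(K−S,0) = 37.3694 23.8769 5.3899 0.0000 0.0000 0.0000
step 4: (k=4,j=0): S=42.6668, (K−S)⁺=31.1532, hold=30.1076 ⇒ V=31.1532 exercise | (k=4,j=1): S=58.4603, (K−S)⁺=15.3597, hold=14.3141 ⇒ V=15.3597 exercise | (k=4,j=2): S=80.1000, (K−S)⁺=0.0000, hold=2.6241 ⇒ V=2.6241 continue | (k=4,j=3): S=109.7498, (K−S)⁺=0.0000, hold=0.0000 ⇒ V=0.0000 continue | (k=4,j=4): S=150.3747, (K−S)⁺=0.0000, hold=0.0000 ⇒ V=0.0000 continue  boundary S*=58.4603
step 3: (k=3,j=0): S=49.9431, (K−S)⁺=23.8769, hold=22.8313 ⇒ V=23.8769 exercise | (k=3,j=1): S=68.4301, (K−S)⁺=5.3899, hold=8.7873 ⇒ V=8.7873 continue | (k=3,j=2): S=93.7601, (K−S)⁺=0.0000, hold=1.2776 ⇒ V=1.2776 continue | (k=3,j=3): S=128.4663, (K−S)⁺=0.0000, hold=0.0000 ⇒ V=0.0000 continue  boundary S*=49.9431
step 2: (k=2,j=0): S=58.4603, (K−S)⁺=15.3597, hold=16.0093 ⇒ V=16.0093 continue | (k=2,j=1): S=80.1000, (K−S)⁺=0.0000, hold=4.9157 ⇒ V=4.9157 continue | (k=2,j=2): S=109.7498, (K−S)⁺=0.0000, hold=0.6220 ⇒ V=0.6220 continue  boundary S*=-
step 1: (k=1,j=0): S=68.4301, (K−S)⁺=5.3899, hold=10.2470 ⇒ V=10.2470 continue | (k=1,j=1): S=93.7601, (K−S)⁺=0.0000, hold=2.7036 ⇒ V=2.7036 continue  boundary S*=-
step 0: (k=0,j=0): S=80.1000, (K−S)⁺=0.0000, hold=6.3379 ⇒ V=6.3379 continue  boundary S*=-

price = 6.3379
boundary = - - - 49.9431 58.4603
tree:
6.3379
10.2470 2.7036
16.0093 4.9157 0.6220
23.8769 8.7873 1.2776 0.0000
31.1532 15.3597 2.6241 0.0000 0.0000
37.3694 23.8769 5.3899 0.0000 0.0000 0.0000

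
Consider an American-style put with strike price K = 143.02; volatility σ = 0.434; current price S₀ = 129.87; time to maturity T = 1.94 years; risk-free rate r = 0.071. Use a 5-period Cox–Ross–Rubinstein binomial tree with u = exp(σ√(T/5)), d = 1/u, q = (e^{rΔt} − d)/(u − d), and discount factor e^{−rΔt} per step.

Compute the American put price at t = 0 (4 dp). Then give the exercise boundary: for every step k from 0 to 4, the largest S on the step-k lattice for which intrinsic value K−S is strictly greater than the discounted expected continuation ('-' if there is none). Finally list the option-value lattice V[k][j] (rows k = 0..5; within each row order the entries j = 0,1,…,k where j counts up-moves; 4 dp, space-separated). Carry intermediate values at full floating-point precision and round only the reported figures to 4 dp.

price = 31.1803
boundary = - - 75.6305 57.7153 75.6305
tree:
31.1803
46.7410 16.3813
67.3895 27.4132 5.5591
85.3047 44.2163 11.0714 0.0000
98.9762 67.3895 22.0496 0.0000 0.0000
109.4092 85.3047 43.9133 0.0000 0.0000 0.0000

params: Δt=0.38800 u=1.31041 d=0.76312 q=0.48386 e^(-rΔt)=0.97283
t_5 payoffs: 109.4092 85.3047 43.9133 0.0000 0.0000 0.0000
t_4: node(4,0) S=44.0438 payoff=98.9762 vs cont=95.0900 → 98.9762 [stop]  node(4,1) S=75.6305 payoff=67.3895 vs cont=63.5033 → 67.3895 [stop]  node(4,2) S=129.8700 payoff=13.1500 vs cont=22.0496 → 22.0496 [wait]  node(4,3) S=223.0081 payoff=0.0000 vs cont=0.0000 → 0.0000 [wait]  node(4,4) S=382.9415 payoff=0.0000 vs cont=0.0000 → 0.0000 [wait]  ⇒ S*(4)=75.6305
t_3: node(3,0) S=57.7153 payoff=85.3047 vs cont=81.4185 → 85.3047 [stop]  node(3,1) S=99.1067 payoff=43.9133 vs cont=44.2163 → 44.2163 [wait]  node(3,2) S=170.1824 payoff=0.0000 vs cont=11.0714 → 11.0714 [wait]  node(3,3) S=292.2312 payoff=0.0000 vs cont=0.0000 → 0.0000 [wait]  ⇒ S*(3)=57.7153
t_2: node(2,0) S=75.6305 payoff=67.3895 vs cont=63.6460 → 67.3895 [stop]  node(2,1) S=129.8700 payoff=13.1500 vs cont=27.4132 → 27.4132 [wait]  node(2,2) S=223.0081 payoff=0.0000 vs cont=5.5591 → 5.5591 [wait]  ⇒ S*(2)=75.6305
t_1: node(1,0) S=99.1067 payoff=43.9133 vs cont=46.7410 → 46.7410 [wait]  node(1,1) S=170.1824 payoff=0.0000 vs cont=16.3813 → 16.3813 [wait]  ⇒ S*(1)=-
t_0: node(0,0) S=129.8700 payoff=13.1500 vs cont=31.1803 → 31.1803 [wait]  ⇒ S*(0)=-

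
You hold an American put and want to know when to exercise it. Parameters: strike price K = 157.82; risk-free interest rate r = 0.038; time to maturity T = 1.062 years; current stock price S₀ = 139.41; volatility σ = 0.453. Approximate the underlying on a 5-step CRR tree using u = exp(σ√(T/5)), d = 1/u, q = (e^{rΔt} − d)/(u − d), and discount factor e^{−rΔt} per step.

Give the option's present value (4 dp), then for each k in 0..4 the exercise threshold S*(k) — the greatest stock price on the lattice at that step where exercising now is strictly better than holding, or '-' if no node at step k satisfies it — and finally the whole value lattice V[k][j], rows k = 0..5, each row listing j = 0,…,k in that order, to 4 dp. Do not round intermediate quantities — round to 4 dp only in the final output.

Δt=0.21240  u=1.23217  d=0.81158  q=0.46726  discount=0.99196
step 5 (expiry): payoffs max(K−S,0) = 108.7351 83.2977 44.6778 0.0000 0.0000 0.0000
step 4: (k=4,j=0): S=60.4807, (K−S)⁺=97.3393, hold=96.0706 ⇒ V=97.3393 exercise | (k=4,j=1): S=91.8239, (K−S)⁺=65.9961, hold=64.7275 ⇒ V=65.9961 exercise | (k=4,j=2): S=139.4100, (K−S)⁺=18.4100, hold=23.6102 ⇒ V=23.6102 continue | (k=4,j=3): S=211.6568, (K−S)⁺=0.0000, hold=0.0000 ⇒ V=0.0000 continue | (k=4,j=4): S=321.3444, (K−S)⁺=0.0000, hold=0.0000 ⇒ V=0.0000 continue  boundary S*=91.8239
step 3: (k=3,j=0): S=74.5223, (K−S)⁺=83.2977, hold=82.0290 ⇒ V=83.2977 exercise | (k=3,j=1): S=113.1422, (K−S)⁺=44.6778, hold=45.8194 ⇒ V=45.8194 continue | (k=3,j=2): S=171.7763, (K−S)⁺=0.0000, hold=12.4769 ⇒ V=12.4769 continue | (k=3,j=3): S=260.7964, (K−S)⁺=0.0000, hold=0.0000 ⇒ V=0.0000 continue  boundary S*=74.5223
step 2: (k=2,j=0): S=91.8239, (K−S)⁺=65.9961, hold=65.2566 ⇒ V=65.9961 exercise | (k=2,j=1): S=139.4100, (K−S)⁺=18.4100, hold=29.9966 ⇒ V=29.9966 continue | (k=2,j=2): S=211.6568, (K−S)⁺=0.0000, hold=6.5935 ⇒ V=6.5935 continue  boundary S*=91.8239
step 1: (k=1,j=0): S=113.1422, (K−S)⁺=44.6778, hold=48.7796 ⇒ V=48.7796 continue | (k=1,j=1): S=171.7763, (K−S)⁺=0.0000, hold=18.9079 ⇒ V=18.9079 continue  boundary S*=-
step 0: (k=0,j=0): S=139.4100, (K−S)⁺=18.4100, hold=34.5417 ⇒ V=34.5417 continue  boundary S*=-

price = 34.5417
boundary = - - 91.8239 74.5223 91.8239
tree:
34.5417
48.7796 18.9079
65.9961 29.9966 6.5935
83.2977 45.8194 12.4769 0.0000
97.3393 65.9961 23.6102 0.0000 0.0000
108.7351 83.2977 44.6778 0.0000 0.0000 0.0000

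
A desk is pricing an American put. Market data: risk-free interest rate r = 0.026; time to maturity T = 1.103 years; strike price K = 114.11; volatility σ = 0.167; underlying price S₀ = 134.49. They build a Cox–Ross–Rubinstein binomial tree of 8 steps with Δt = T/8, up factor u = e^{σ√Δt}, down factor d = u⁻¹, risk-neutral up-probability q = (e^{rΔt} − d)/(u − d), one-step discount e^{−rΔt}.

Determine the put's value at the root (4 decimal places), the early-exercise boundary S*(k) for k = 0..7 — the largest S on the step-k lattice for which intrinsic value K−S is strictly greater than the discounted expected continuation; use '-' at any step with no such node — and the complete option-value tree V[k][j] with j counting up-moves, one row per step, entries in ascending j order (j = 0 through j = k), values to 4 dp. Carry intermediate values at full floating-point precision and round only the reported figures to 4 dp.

price = 1.5514
boundary = - - - - - 98.6365 92.7059 98.6365
tree:
1.5514
2.6024 0.5662
4.2679 1.0423 0.1190
6.8078 1.8909 0.2454 0.0000
10.4900 3.3660 0.5063 0.0000 0.0000
15.4735 5.8409 1.0442 0.0000 0.0000 0.0000
21.4041 9.7747 2.1539 0.0000 0.0000 0.0000 0.0000
26.9782 15.4735 4.4426 0.0000 0.0000 0.0000 0.0000 0.0000
32.2171 21.4041 9.1634 0.0000 0.0000 0.0000 0.0000 0.0000 0.0000

params: Δt=0.13787 u=1.06397 d=0.93987 q=0.51344 e^(-rΔt)=0.99642
t_8 payoffs: 32.2171 21.4041 9.1634 0.0000 0.0000 0.0000 0.0000 0.0000 0.0000
t_7: node(7,0) S=87.1318 payoff=26.9782 vs cont=26.5698 → 26.9782 [stop]  node(7,1) S=98.6365 payoff=15.4735 vs cont=15.0652 → 15.4735 [stop]  node(7,2) S=111.6603 payoff=2.4497 vs cont=4.4426 → 4.4426 [wait]  node(7,3) S=126.4036 payoff=0.0000 vs cont=0.0000 → 0.0000 [wait]  node(7,4) S=143.0937 payoff=0.0000 vs cont=0.0000 → 0.0000 [wait]  node(7,5) S=161.9874 payoff=0.0000 vs cont=0.0000 → 0.0000 [wait]  node(7,6) S=183.3759 payoff=0.0000 vs cont=0.0000 → 0.0000 [wait]  node(7,7) S=207.5884 payoff=0.0000 vs cont=0.0000 → 0.0000 [wait]  ⇒ S*(7)=98.6365
t_6: node(6,0) S=92.7059 payoff=21.4041 vs cont=20.9958 → 21.4041 [stop]  node(6,1) S=104.9466 payoff=9.1634 vs cont=9.7747 → 9.7747 [wait]  node(6,2) S=118.8035 payoff=0.0000 vs cont=2.1539 → 2.1539 [wait]  node(6,3) S=134.4900 payoff=0.0000 vs cont=0.0000 → 0.0000 [wait]  node(6,4) S=152.2478 payoff=0.0000 vs cont=0.0000 → 0.0000 [wait]  node(6,5) S=172.3502 payoff=0.0000 vs cont=0.0000 → 0.0000 [wait]  node(6,6) S=195.1069 payoff=0.0000 vs cont=0.0000 → 0.0000 [wait]  ⇒ S*(6)=92.7059
t_5: node(5,0) S=98.6365 payoff=15.4735 vs cont=15.3779 → 15.4735 [stop]  node(5,1) S=111.6603 payoff=2.4497 vs cont=5.8409 → 5.8409 [wait]  node(5,2) S=126.4036 payoff=0.0000 vs cont=1.0442 → 1.0442 [wait]  node(5,3) S=143.0937 payoff=0.0000 vs cont=0.0000 → 0.0000 [wait]  node(5,4) S=161.9874 payoff=0.0000 vs cont=0.0000 → 0.0000 [wait]  node(5,5) S=183.3759 payoff=0.0000 vs cont=0.0000 → 0.0000 [wait]  ⇒ S*(5)=98.6365
t_4: node(4,0) S=104.9466 payoff=9.1634 vs cont=10.4900 → 10.4900 [wait]  node(4,1) S=118.8035 payoff=0.0000 vs cont=3.3660 → 3.3660 [wait]  node(4,2) S=134.4900 payoff=0.0000 vs cont=0.5063 → 0.5063 [wait]  node(4,3) S=152.2478 payoff=0.0000 vs cont=0.0000 → 0.0000 [wait]  node(4,4) S=172.3502 payoff=0.0000 vs cont=0.0000 → 0.0000 [wait]  ⇒ S*(4)=-
t_3: node(3,0) S=111.6603 payoff=2.4497 vs cont=6.8078 → 6.8078 [wait]  node(3,1) S=126.4036 payoff=0.0000 vs cont=1.8909 → 1.8909 [wait]  node(3,2) S=143.0937 payoff=0.0000 vs cont=0.2454 → 0.2454 [wait]  node(3,3) S=161.9874 payoff=0.0000 vs cont=0.0000 → 0.0000 [wait]  ⇒ S*(3)=-
t_2: node(2,0) S=118.8035 payoff=0.0000 vs cont=4.2679 → 4.2679 [wait]  node(2,1) S=134.4900 payoff=0.0000 vs cont=1.0423 → 1.0423 [wait]  node(2,2) S=152.2478 payoff=0.0000 vs cont=0.1190 → 0.1190 [wait]  ⇒ S*(2)=-
t_1: node(1,0) S=126.4036 payoff=0.0000 vs cont=2.6024 → 2.6024 [wait]  node(1,1) S=143.0937 payoff=0.0000 vs cont=0.5662 → 0.5662 [wait]  ⇒ S*(1)=-
t_0: node(0,0) S=134.4900 payoff=0.0000 vs cont=1.5514 → 1.5514 [wait]  ⇒ S*(0)=-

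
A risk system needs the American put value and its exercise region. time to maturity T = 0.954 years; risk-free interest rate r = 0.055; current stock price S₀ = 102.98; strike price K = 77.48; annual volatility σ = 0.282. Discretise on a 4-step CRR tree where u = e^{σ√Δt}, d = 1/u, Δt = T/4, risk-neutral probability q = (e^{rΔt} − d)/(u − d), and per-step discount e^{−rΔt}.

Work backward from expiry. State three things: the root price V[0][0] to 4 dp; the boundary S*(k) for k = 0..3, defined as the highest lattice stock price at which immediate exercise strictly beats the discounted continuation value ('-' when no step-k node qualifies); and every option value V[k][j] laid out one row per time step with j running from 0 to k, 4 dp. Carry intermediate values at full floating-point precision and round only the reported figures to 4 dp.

price = 1.0359
boundary = - - - 68.1273
tree:
1.0359
2.1571 0.0000
4.4916 0.0000 0.0000
9.3527 0.0000 0.0000 0.0000
18.1177 0.0000 0.0000 0.0000 0.0000

params: Δt=0.23850 u=1.14765 d=0.87134 q=0.51341 e^(-rΔt)=0.98697
t_4 payoffs: 18.1177 0.0000 0.0000 0.0000 0.0000
t_3: node(3,0) S=68.1273 payoff=9.3527 vs cont=8.7010 → 9.3527 [stop]  node(3,1) S=89.7310 payoff=0.0000 vs cont=0.0000 → 0.0000 [wait]  node(3,2) S=118.1853 payoff=0.0000 vs cont=0.0000 → 0.0000 [wait]  node(3,3) S=155.6627 payoff=0.0000 vs cont=0.0000 → 0.0000 [wait]  ⇒ S*(3)=68.1273
t_2: node(2,0) S=78.1865 payoff=0.0000 vs cont=4.4916 → 4.4916 [wait]  node(2,1) S=102.9800 payoff=0.0000 vs cont=0.0000 → 0.0000 [wait]  node(2,2) S=135.6357 payoff=0.0000 vs cont=0.0000 → 0.0000 [wait]  ⇒ S*(2)=-
t_1: node(1,0) S=89.7310 payoff=0.0000 vs cont=2.1571 → 2.1571 [wait]  node(1,1) S=118.1853 payoff=0.0000 vs cont=0.0000 → 0.0000 [wait]  ⇒ S*(1)=-
t_0: node(0,0) S=102.9800 payoff=0.0000 vs cont=1.0359 → 1.0359 [wait]  ⇒ S*(0)=-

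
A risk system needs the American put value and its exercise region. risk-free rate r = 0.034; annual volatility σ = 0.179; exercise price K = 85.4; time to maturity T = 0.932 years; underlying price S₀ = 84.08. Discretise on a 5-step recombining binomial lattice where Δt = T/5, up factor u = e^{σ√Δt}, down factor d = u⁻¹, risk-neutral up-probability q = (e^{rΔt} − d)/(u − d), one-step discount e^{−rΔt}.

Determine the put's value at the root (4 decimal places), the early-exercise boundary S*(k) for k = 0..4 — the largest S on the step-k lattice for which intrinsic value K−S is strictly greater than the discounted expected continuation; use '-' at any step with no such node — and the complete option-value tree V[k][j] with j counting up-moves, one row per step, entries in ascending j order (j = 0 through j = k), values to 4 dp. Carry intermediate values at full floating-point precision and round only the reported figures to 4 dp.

Δt=0.18640, u=1.08035, d=0.92563, q=0.52178, disc=e^(-rΔt)=0.99368
k=5 terminal: V=max(K-S,0) → 28.2682 18.7187 7.5731 0.0000 0.0000 0.0000
k=4: j=0 S=61.7221 intr=23.6779 cont=23.1384 V=23.6779[EX]; j=1 S=72.0389 intr=13.3611 cont=12.8216 V=13.3611[EX]; j=2 S=84.0800 intr=1.3200 cont=3.5987 V=3.5987[hold]; j=3 S=98.1338 intr=0.0000 cont=0.0000 V=0.0000[hold]; j=4 S=114.5367 intr=0.0000 cont=0.0000 V=0.0000[hold]  S*(4)=72.0389
k=3: j=0 S=66.6813 intr=18.7187 cont=18.1792 V=18.7187[EX]; j=1 S=77.8269 intr=7.5731 cont=8.2151 V=8.2151[hold]; j=2 S=90.8355 intr=0.0000 cont=1.7101 V=1.7101[hold]; j=3 S=106.0185 intr=0.0000 cont=0.0000 V=0.0000[hold]  S*(3)=66.6813
k=2: j=0 S=72.0389 intr=13.3611 cont=13.1545 V=13.3611[EX]; j=1 S=84.0800 intr=1.3200 cont=4.7904 V=4.7904[hold]; j=2 S=98.1338 intr=0.0000 cont=0.8126 V=0.8126[hold]  S*(2)=72.0389
k=1: j=0 S=77.8269 intr=7.5731 cont=8.8329 V=8.8329[hold]; j=1 S=90.8355 intr=0.0000 cont=2.6977 V=2.6977[hold]  S*(1)=-
k=0: j=0 S=84.0800 intr=1.3200 cont=5.5961 V=5.5961[hold]  S*(0)=-

price = 5.5961
boundary = - - 72.0389 66.6813 72.0389
tree:
5.5961
8.8329 2.6977
13.3611 4.7904 0.8126
18.7187 8.2151 1.7101 0.0000
23.6779 13.3611 3.5987 0.0000 0.0000
28.2682 18.7187 7.5731 0.0000 0.0000 0.0000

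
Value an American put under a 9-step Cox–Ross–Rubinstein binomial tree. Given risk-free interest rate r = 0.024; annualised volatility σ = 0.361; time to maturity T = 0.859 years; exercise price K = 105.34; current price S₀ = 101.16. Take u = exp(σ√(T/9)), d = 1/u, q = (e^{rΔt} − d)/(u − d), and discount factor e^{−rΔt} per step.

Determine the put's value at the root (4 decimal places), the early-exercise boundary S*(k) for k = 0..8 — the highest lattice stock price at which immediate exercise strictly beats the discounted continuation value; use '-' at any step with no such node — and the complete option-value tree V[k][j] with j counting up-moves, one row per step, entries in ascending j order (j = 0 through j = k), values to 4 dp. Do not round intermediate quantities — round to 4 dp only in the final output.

params: Δt=0.09544 u=1.11798 d=0.89447 q=0.48241 e^(-rΔt)=0.99771
t_9 payoffs: 68.2646 58.9998 47.4199 32.9462 14.8558 0.0000 0.0000 0.0000 0.0000 0.0000
t_8: node(8,0) S=41.4498 payoff=63.8902 vs cont=63.6492 → 63.8902 [stop]  node(8,1) S=51.8076 payoff=53.5324 vs cont=53.2913 → 53.5324 [stop]  node(8,2) S=64.7538 payoff=40.5862 vs cont=40.3451 → 40.5862 [stop]  node(8,3) S=80.9351 payoff=24.4049 vs cont=24.1638 → 24.4049 [stop]  node(8,4) S=101.1600 payoff=4.1800 vs cont=7.6716 → 7.6716 [wait]  node(8,5) S=126.4388 payoff=0.0000 vs cont=0.0000 → 0.0000 [wait]  node(8,6) S=158.0346 payoff=0.0000 vs cont=0.0000 → 0.0000 [wait]  node(8,7) S=197.5258 payoff=0.0000 vs cont=0.0000 → 0.0000 [wait]  node(8,8) S=246.8855 payoff=0.0000 vs cont=0.0000 → 0.0000 [wait]  ⇒ S*(8)=80.9351
t_7: node(7,0) S=46.3402 payoff=58.9998 vs cont=58.7588 → 58.9998 [stop]  node(7,1) S=57.9201 payoff=47.4199 vs cont=47.1788 → 47.4199 [stop]  node(7,2) S=72.3938 payoff=32.9462 vs cont=32.7052 → 32.9462 [stop]  node(7,3) S=90.4842 payoff=14.8558 vs cont=16.2953 → 16.2953 [wait]  node(7,4) S=113.0953 payoff=0.0000 vs cont=3.9617 → 3.9617 [wait]  node(7,5) S=141.3567 payoff=0.0000 vs cont=0.0000 → 0.0000 [wait]  node(7,6) S=176.6803 payoff=0.0000 vs cont=0.0000 → 0.0000 [wait]  node(7,7) S=220.8308 payoff=0.0000 vs cont=0.0000 → 0.0000 [wait]  ⇒ S*(7)=72.3938
t_6: node(6,0) S=51.8076 payoff=53.5324 vs cont=53.2913 → 53.5324 [stop]  node(6,1) S=64.7538 payoff=40.5862 vs cont=40.3451 → 40.5862 [stop]  node(6,2) S=80.9351 payoff=24.4049 vs cont=24.8567 → 24.8567 [wait]  node(6,3) S=101.1600 payoff=4.1800 vs cont=10.3218 → 10.3218 [wait]  node(6,4) S=126.4388 payoff=0.0000 vs cont=2.0459 → 2.0459 [wait]  node(6,5) S=158.0346 payoff=0.0000 vs cont=0.0000 → 0.0000 [wait]  node(6,6) S=197.5258 payoff=0.0000 vs cont=0.0000 → 0.0000 [wait]  ⇒ S*(6)=64.7538
t_5: node(5,0) S=57.9201 payoff=47.4199 vs cont=47.1788 → 47.4199 [stop]  node(5,1) S=72.3938 payoff=32.9462 vs cont=32.9227 → 32.9462 [stop]  node(5,2) S=90.4842 payoff=14.8558 vs cont=17.8041 → 17.8041 [wait]  node(5,3) S=113.0953 payoff=0.0000 vs cont=6.3149 → 6.3149 [wait]  node(5,4) S=141.3567 payoff=0.0000 vs cont=1.0565 → 1.0565 [wait]  node(5,5) S=176.6803 payoff=0.0000 vs cont=0.0000 → 0.0000 [wait]  ⇒ S*(5)=72.3938
t_4: node(4,0) S=64.7538 payoff=40.5862 vs cont=40.3451 → 40.5862 [stop]  node(4,1) S=80.9351 payoff=24.4049 vs cont=25.5829 → 25.5829 [wait]  node(4,2) S=101.1600 payoff=4.1800 vs cont=12.2336 → 12.2336 [wait]  node(4,3) S=126.4388 payoff=0.0000 vs cont=3.7696 → 3.7696 [wait]  node(4,4) S=158.0346 payoff=0.0000 vs cont=0.5456 → 0.5456 [wait]  ⇒ S*(4)=64.7538
t_3: node(3,0) S=72.3938 payoff=32.9462 vs cont=33.2722 → 33.2722 [wait]  node(3,1) S=90.4842 payoff=14.8558 vs cont=19.0993 → 19.0993 [wait]  node(3,2) S=113.0953 payoff=0.0000 vs cont=8.1319 → 8.1319 [wait]  node(3,3) S=141.3567 payoff=0.0000 vs cont=2.2092 → 2.2092 [wait]  ⇒ S*(3)=-
t_2: node(2,0) S=80.9351 payoff=24.4049 vs cont=26.3746 → 26.3746 [wait]  node(2,1) S=101.1600 payoff=4.1800 vs cont=13.7769 → 13.7769 [wait]  node(2,2) S=126.4388 payoff=0.0000 vs cont=5.2627 → 5.2627 [wait]  ⇒ S*(2)=-
t_1: node(1,0) S=90.4842 payoff=14.8558 vs cont=20.2510 → 20.2510 [wait]  node(1,1) S=113.0953 payoff=0.0000 vs cont=9.6475 → 9.6475 [wait]  ⇒ S*(1)=-
t_0: node(0,0) S=101.1600 payoff=4.1800 vs cont=15.1011 → 15.1011 [wait]  ⇒ S*(0)=-

price = 15.1011
boundary = - - - - 64.7538 72.3938 64.7538 72.3938 80.9351
tree:
15.1011
20.2510 9.6475
26.3746 13.7769 5.2627
33.2722 19.0993 8.1319 2.2092
40.5862 25.5829 12.2336 3.7696 0.5456
47.4199 32.9462 17.8041 6.3149 1.0565 0.0000
53.5324 40.5862 24.8567 10.3218 2.0459 0.0000 0.0000
58.9998 47.4199 32.9462 16.2953 3.9617 0.0000 0.0000 0.0000
63.8902 53.5324 40.5862 24.4049 7.6716 0.0000 0.0000 0.0000 0.0000
68.2646 58.9998 47.4199 32.9462 14.8558 0.0000 0.0000 0.0000 0.0000 0.0000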